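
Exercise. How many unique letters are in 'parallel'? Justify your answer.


Unique letters in 'parallel': {a, e, l, p, r} = 5 distinct letters.

5


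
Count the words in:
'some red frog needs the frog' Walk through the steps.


Split into words: some | red | frog | needs | the | frog = 6 words.

6


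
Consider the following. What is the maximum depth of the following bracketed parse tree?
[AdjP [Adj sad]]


Count bracket nesting levels:
'[' at pos 0: depth = 1
'[' at pos 6: depth = 2
Maximum depth reached: 2

2


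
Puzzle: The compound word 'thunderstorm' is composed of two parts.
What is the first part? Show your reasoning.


Split 'thunderstorm' into 'thunder' + 'storm'. The first part is 'thunder'.

thunder


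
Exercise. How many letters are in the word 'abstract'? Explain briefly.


Spell out 'abstract' and number each letter: a(1), b(2), s(3), t(4), r(5), a(6), c(7), t(8). Total: 8 letters.

8


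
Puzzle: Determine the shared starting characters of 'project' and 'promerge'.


Compare from the start: 3 characters match: 'pro'. Mismatch at position 4: 'j' vs 'm'.

pro


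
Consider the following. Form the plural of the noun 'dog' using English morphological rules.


Apply rule: Add -s. 'dog' becomes 'dogs'.

dogs


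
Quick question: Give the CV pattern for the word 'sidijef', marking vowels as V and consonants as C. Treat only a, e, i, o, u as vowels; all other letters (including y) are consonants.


Letter mapping: s = C, i = V, d = C, i = V, j = C, e = V, f = C.

CVCVCVC


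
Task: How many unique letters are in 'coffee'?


Unique letters in 'coffee': {c, e, f, o} = 4 distinct letters.

4


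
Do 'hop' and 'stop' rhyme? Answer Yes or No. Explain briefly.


Rime (stressed vowel + following sounds) of 'hop': -op = /ɒp/
Rime of 'stop': -op = /ɒp/
/ɒp/ and /ɒp/ are the same ending sound, so the words rhyme.

Yes


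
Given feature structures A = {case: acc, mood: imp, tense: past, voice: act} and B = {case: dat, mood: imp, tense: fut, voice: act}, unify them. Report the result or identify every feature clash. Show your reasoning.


Compare features:
case: A=acc vs B=dat -> CLASH
mood: A=imp vs B=imp -> unified: imp
tense: A=past vs B=fut -> CLASH
voice: A=act vs B=act -> unified: act
Clashes detected on features 'case' (acc vs dat) and 'tense' (past vs fut); unification fails.

CLASH on 'case' (acc vs dat) and 'tense' (past vs fut)


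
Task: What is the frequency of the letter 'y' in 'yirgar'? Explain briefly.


Letter 'y' in 'yirgar': found at position(s) 1 = 1 occurrence(s).

1


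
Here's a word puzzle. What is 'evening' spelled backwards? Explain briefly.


Reverse 'evening' character by character: 'gnineve'.

gnineve


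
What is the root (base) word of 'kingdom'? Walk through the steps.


Remove suffix '-dom' from 'kingdom' to get root 'king'.

king


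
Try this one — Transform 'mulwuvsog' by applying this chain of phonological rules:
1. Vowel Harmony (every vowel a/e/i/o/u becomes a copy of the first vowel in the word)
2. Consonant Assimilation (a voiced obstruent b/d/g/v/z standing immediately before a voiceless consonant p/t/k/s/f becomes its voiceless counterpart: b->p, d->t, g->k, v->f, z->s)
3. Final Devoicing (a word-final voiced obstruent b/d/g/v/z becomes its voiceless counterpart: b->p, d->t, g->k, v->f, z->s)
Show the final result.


Starting form: 'mulwuvsog'
Rule 1: Vowel Harmony: all vowels become 'u' (matching first vowel). 'mulwuvsog' -> 'mulwuvsug'
Rule 2: Consonant Assimilation: voiced obstruent before voiceless consonant becomes voiceless ('vs' -> 'fs'). 'mulwuvsug' -> 'mulwufsug'
Rule 3: Final Devoicing: word-final voiced obstruent 'g' becomes voiceless 'k'. 'mulwufsug' -> 'mulwufsuk'
Final form: 'mulwufsuk'

mulwufsuk


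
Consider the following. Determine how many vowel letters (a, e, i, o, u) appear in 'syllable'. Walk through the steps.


Vowels in 'syllable': a, e = 2 vowels.

2


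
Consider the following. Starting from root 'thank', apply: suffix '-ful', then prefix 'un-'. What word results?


Step 1: Add suffix '-ful' to 'thank' = 'thankful'
Step 2: Add prefix 'un-' to 'thankful' = 'unthankful'

unthankful


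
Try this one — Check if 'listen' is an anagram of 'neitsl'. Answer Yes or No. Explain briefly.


Sorted letters of 'listen': 'eilnst'
Sorted letters of 'neitsl': 'eilnst'
They match.

Yes


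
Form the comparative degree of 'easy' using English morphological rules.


Apply comparative formation (consonant + y: change y to i, add -er): 'easy' -> 'easier'.

easier


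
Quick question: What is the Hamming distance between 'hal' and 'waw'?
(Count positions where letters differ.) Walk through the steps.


Alignment:
Position 1: 'h' vs 'w' = DIFFER
Position 2: 'a' vs 'a' = match
Position 3: 'l' vs 'w' = DIFFER
Total differences: 2

2


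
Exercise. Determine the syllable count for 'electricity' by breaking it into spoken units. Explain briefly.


Break 'electricity' into syllables: e-lec-tric-i-ty -> e | lec | tric | i | ty = 5 syllables

5 syllables


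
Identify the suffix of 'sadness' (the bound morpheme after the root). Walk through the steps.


The word 'sadness' = 'sad' (root) + '-ness' (suffix). The suffix is '-ness'.

ness


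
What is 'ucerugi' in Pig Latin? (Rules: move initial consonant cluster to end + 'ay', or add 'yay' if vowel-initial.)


'ucerugi' starts with a vowel, so add 'yay': 'ucerugiyay'.

ucerugiyay


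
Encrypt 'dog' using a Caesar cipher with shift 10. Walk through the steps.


Shift each letter by 10: d -> n, o -> y, g -> q. Result: 'nyq'.

nyq


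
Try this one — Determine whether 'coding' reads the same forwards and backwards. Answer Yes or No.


Forward: 'coding'
Reversed: 'gnidoc'
They differ.

No


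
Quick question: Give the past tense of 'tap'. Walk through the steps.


Apply rule: Double final consonant and add -ed. 'tap' becomes 'tapped'.

tapped


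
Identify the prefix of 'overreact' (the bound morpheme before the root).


The word 'overreact' = 'over' (prefix) + 'react' (root). The prefix is 'over'.

over


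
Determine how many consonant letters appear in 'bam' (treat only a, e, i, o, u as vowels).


Consonants in 'bam': b, m = 2 consonants.

2


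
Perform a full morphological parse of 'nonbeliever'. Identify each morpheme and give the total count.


Step 1: Identify prefix: 'non' (meaning: not)
Step 2: Identify root: 'believe'
Step 3: Identify suffix(es): 'er'
Decomposition: non- (prefix: not) + believe (root) + -er (suffix: one who)
Total morphemes: 3

3 morphemes (non- (prefix: not) + believe (root) + -er (suffix: one who))


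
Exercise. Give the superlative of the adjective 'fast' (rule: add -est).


Apply superlative formation (add -est): 'fast' -> 'fastest'.

fastest


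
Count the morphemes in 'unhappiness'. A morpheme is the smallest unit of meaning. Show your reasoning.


Decomposition: un- (prefix) + happy (root) + -ness (suffix) = 3 morpheme(s)

3 morphemes


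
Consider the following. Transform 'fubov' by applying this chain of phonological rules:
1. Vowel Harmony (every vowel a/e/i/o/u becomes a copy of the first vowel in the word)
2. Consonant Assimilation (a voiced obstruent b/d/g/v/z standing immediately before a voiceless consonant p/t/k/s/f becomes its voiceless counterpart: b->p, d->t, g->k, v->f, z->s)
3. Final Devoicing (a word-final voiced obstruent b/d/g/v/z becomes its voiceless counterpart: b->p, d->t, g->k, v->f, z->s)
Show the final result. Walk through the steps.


Starting form: 'fubov'
Rule 1: Vowel Harmony: all vowels become 'u' (matching first vowel). 'fubov' -> 'fubuv'
Rule 2: Consonant Assimilation: no voiced obstruent (b/d/g/v/z) stands immediately before a voiceless consonant (p/t/k/s/f). No change.
Rule 3: Final Devoicing: word-final voiced obstruent 'v' becomes voiceless 'f'. 'fubuv' -> 'fubuf'
Final form: 'fubuf'

fubuf


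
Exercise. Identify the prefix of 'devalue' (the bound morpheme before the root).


The word 'devalue' = 'de' (prefix) + 'value' (root). The prefix is 'de'.

de


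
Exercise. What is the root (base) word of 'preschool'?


Remove prefix 'pre' from 'preschool' to get root 'school'.

school


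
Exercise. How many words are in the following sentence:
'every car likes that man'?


Split into words: every | car | likes | that | man = 5 words.

5


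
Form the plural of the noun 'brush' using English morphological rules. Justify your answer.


Apply rule: Add -es (sibilant/fricative ending). 'brush' becomes 'brushes'.

brushes


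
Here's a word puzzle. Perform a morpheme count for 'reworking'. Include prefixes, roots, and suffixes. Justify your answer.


Decomposition: re- (prefix) + work (root) + -ing (suffix) = 3 morpheme(s)

3 morphemes


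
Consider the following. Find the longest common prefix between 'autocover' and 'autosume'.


Compare from the start: 4 characters match: 'auto'. Mismatch at position 5: 'c' vs 's'.

auto


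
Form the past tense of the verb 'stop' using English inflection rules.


Apply rule: Double final consonant and add -ed. 'stop' becomes 'stopped'.

stopped


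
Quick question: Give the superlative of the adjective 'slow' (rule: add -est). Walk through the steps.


Apply superlative formation (add -est): 'slow' -> 'slowest'.

slowest


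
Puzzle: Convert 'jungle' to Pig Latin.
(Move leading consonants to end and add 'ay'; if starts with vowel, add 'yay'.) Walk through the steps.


'jungle': move consonant cluster 'j' to end and add 'ay': 'unglejay'.

unglejay


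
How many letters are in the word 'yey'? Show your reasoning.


Spell out 'yey' and number each letter: y(1), e(2), y(3). Total: 3 letters.

3


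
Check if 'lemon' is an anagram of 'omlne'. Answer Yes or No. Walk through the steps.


Sorted letters of 'lemon': 'elmno'
Sorted letters of 'omlne': 'elmno'
They match.

Yes


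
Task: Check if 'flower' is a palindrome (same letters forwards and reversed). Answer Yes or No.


Forward: 'flower'
Reversed: 'rewolf'
They differ.

No


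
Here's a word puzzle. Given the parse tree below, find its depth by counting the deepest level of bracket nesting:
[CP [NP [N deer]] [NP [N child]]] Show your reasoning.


Count bracket nesting levels:
'[' at pos 0: depth = 1
'[' at pos 4: depth = 2
'[' at pos 8: depth = 3
'[' at pos 18: depth = 2
'[' at pos 22: depth = 3
Maximum depth reached: 3

3


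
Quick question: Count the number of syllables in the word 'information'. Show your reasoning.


Break 'information' into syllables: in-for-ma-tion -> in | for | ma | tion = 4 syllables

4 syllables


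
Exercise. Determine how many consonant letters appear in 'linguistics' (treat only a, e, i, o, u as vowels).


Consonants in 'linguistics': l, n, g, s, t, c, s = 7 consonants.

7


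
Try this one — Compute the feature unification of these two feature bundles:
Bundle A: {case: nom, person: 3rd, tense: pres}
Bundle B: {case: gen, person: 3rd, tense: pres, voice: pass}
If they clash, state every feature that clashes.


Compare features:
case: A=nom vs B=gen -> CLASH
person: A=3rd vs B=3rd -> unified: 3rd
tense: A=pres vs B=pres -> unified: pres
voice: A=_ vs B=pass -> unified: pass
Clash detected on feature 'case' (nom vs gen); unification fails.

CLASH on 'case' (nom vs gen)


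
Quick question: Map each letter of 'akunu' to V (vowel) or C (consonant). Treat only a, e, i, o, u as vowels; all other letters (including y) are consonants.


Letter mapping: a = V, k = C, u = V, n = C, u = V.

VCVCV


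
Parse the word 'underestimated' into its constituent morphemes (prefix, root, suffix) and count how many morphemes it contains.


Step 1: Identify prefix: 'under' (meaning: beneath/insufficient)
Step 2: Identify root: 'estimate'
Step 3: Identify suffix(es): 'ed'
Decomposition: under- (prefix: beneath/insufficient) + estimate (root) + -ed (suffix: past)
Total morphemes: 3

3 morphemes (under- (prefix: beneath/insufficient) + estimate (root) + -ed (suffix: past))


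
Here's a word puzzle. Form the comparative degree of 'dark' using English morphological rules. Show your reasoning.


Apply comparative formation (add -er): 'dark' -> 'darker'.

darker


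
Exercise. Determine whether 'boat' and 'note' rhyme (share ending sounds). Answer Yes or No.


Rime (stressed vowel + following sounds) of 'boat': -oat = /oʊt/
Rime of 'note': -ote = /oʊt/
/oʊt/ and /oʊt/ are the same ending sound, so the words rhyme.

Yes


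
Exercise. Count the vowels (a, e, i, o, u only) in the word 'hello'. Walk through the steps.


Vowels in 'hello': e, o = 2 vowels.

2


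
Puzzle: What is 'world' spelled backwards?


Reverse 'world' character by character: 'dlrow'.

dlrow


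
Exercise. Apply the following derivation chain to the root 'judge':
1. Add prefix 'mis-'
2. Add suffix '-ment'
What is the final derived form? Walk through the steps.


Step 1: Add prefix 'mis-' to 'judge' = 'misjudge'
Step 2: Add suffix '-ment' to 'misjudge' = 'misjudgment'

misjudgment


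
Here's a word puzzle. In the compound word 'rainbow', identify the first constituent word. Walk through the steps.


Split 'rainbow' into 'rain' + 'bow'. The first part is 'rain'.

rain


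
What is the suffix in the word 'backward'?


The word 'backward' = 'back' (root) + '-ward' (suffix). The suffix is '-ward'.

ward


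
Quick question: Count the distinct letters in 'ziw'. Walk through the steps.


Unique letters in 'ziw': {i, w, z} = 3 distinct letters.

3


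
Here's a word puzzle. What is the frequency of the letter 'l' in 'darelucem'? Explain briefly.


Letter 'l' in 'darelucem': found at position(s) 5 = 1 occurrence(s).

1


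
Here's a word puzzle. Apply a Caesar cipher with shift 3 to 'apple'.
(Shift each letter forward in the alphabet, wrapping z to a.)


Shift each letter by 3: a -> d, p -> s, p -> s, l -> o, e -> h. Result: 'dssoh'.

dssoh


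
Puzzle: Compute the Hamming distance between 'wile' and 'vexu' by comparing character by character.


Alignment:
Position 1: 'w' vs 'v' = DIFFER
Position 2: 'i' vs 'e' = DIFFER
Position 3: 'l' vs 'x' = DIFFER
Position 4: 'e' vs 'u' = DIFFER
Total differences: 4

4


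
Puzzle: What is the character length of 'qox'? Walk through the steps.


Spell out 'qox' and number each letter: q(1), o(2), x(3). Total: 3 letters.

3


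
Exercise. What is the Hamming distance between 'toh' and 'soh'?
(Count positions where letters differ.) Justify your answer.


Alignment:
Position 1: 't' vs 's' = DIFFER
Position 2: 'o' vs 'o' = match
Position 3: 'h' vs 'h' = match
Total differences: 1

1


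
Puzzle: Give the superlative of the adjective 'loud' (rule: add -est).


Apply superlative formation (add -est): 'loud' -> 'loudest'.

loudest


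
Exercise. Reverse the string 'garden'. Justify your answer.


Reverse 'garden' character by character: 'nedrag'.

nedrag


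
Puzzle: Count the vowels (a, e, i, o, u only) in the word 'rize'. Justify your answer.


Vowels in 'rize': i, e = 2 vowels.

2


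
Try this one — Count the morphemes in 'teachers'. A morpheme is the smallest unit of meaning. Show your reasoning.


Decomposition: teach (root) + -er (suffix) + -s (plural) = 3 morpheme(s)

3 morphemes


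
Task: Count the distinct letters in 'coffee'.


Unique letters in 'coffee': {c, e, f, o} = 4 distinct letters.

4


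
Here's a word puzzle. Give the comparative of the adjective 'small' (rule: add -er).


Apply comparative formation (add -er): 'small' -> 'smaller'.

smaller


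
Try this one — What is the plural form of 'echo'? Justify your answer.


Apply rule: Add -es (consonant + o). 'echo' becomes 'echoes'.

echoes


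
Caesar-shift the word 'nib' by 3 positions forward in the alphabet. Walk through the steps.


Shift each letter by 3: n -> q, i -> l, b -> e. Result: 'qle'.

qle


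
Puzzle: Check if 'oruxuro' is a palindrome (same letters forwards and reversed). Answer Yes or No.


Forward: 'oruxuro'
Reversed: 'oruxuro'
They are identical.

Yes


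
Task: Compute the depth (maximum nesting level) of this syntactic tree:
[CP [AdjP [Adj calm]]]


Count bracket nesting levels:
'[' at pos 0: depth = 1
'[' at pos 4: depth = 2
'[' at pos 10: depth = 3
Maximum depth reached: 3

3


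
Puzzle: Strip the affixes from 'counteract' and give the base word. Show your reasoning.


Remove prefix 'counter' from 'counteract' to get root 'act'.

act


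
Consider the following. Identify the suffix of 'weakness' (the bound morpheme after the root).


The word 'weakness' = 'weak' (root) + '-ness' (suffix). The suffix is '-ness'.

ness


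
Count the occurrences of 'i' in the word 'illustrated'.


Letter 'i' in 'illustrated': found at position(s) 1 = 1 occurrence(s).

1


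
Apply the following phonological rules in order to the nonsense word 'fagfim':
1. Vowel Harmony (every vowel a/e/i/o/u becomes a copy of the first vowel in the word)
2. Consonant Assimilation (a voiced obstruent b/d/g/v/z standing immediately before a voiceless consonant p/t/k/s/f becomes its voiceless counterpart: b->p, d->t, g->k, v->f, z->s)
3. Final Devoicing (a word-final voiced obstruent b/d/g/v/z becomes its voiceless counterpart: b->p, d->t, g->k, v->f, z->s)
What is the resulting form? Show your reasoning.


Starting form: 'fagfim'
Rule 1: Vowel Harmony: all vowels become 'a' (matching first vowel). 'fagfim' -> 'fagfam'
Rule 2: Consonant Assimilation: voiced obstruent before voiceless consonant becomes voiceless ('gf' -> 'kf'). 'fagfam' -> 'fakfam'
Rule 3: Final Devoicing: final consonant 'm' is not one of the voiced obstruents b/d/g/v/z. No change.
Final form: 'fakfam'

fakfam


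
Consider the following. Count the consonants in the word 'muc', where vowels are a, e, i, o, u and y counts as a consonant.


Consonants in 'muc': m, c = 2 consonants.

2


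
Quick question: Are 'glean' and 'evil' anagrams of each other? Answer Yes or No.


Sorted letters of 'glean': 'aegln'
Sorted letters of 'evil': 'eilv'
They do not match.

No


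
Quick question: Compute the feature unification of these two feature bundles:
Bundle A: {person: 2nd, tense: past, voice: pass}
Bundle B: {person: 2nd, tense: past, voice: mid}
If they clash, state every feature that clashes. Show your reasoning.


Compare features:
person: A=2nd vs B=2nd -> unified: 2nd
tense: A=past vs B=past -> unified: past
voice: A=pass vs B=mid -> CLASH
Clash detected on feature 'voice' (pass vs mid); unification fails.

CLASH on 'voice' (pass vs mid)


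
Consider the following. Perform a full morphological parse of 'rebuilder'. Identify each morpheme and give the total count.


Step 1: Identify prefix: 're' (meaning: again)
Step 2: Identify root: 'build'
Step 3: Identify suffix(es): 'er'
Decomposition: re- (prefix: again) + build (root) + -er (suffix: one who)
Total morphemes: 3

3 morphemes (re- (prefix: again) + build (root) + -er (suffix: one who))


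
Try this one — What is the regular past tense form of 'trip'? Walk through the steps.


Apply rule: Double final consonant and add -ed. 'trip' becomes 'tripped'.

tripped


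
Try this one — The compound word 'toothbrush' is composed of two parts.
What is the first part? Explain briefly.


Split 'toothbrush' into 'tooth' + 'brush'. The first part is 'tooth'.

tooth


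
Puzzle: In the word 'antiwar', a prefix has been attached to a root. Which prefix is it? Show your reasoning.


The word 'antiwar' = 'anti' (prefix) + 'war' (root). The prefix is 'anti'.

anti


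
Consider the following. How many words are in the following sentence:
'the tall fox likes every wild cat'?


Split into words: the | tall | fox | likes | every | wild | cat = 7 words.

7


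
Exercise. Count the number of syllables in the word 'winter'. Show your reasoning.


Break 'winter' into syllables: win-ter -> win | ter = 2 syllables

2 syllables


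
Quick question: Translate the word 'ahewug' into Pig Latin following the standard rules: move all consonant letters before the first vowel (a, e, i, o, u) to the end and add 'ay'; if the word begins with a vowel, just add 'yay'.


'ahewug' starts with a vowel, so add 'yay': 'ahewugyay'.

ahewugyay


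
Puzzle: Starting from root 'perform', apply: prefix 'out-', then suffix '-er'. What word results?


Step 1: Add prefix 'out-' to 'perform' = 'outperform'
Step 2: Add suffix '-er' to 'outperform' = 'outperformer'

outperformer


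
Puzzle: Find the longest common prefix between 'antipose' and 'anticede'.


Compare from the start: 4 characters match: 'anti'. Mismatch at position 5: 'p' vs 'c'.

anti


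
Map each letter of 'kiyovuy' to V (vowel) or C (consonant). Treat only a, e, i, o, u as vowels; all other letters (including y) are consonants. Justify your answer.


Letter mapping: k = C, i = V, y = C, o = V, v = C, u = V, y = C.

CVCVCVC


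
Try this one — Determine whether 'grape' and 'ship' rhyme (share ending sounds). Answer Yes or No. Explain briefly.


Rime (stressed vowel + following sounds) of 'grape': -ape = /eɪp/
Rime of 'ship': -ip = /ɪp/
/eɪp/ and /ɪp/ are different ending sounds, so the words do not rhyme.

No


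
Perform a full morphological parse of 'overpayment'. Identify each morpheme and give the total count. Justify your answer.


Step 1: Identify prefix: 'over' (meaning: excessively)
Step 2: Identify root: 'pay'
Step 3: Identify suffix(es): 'ment'
Decomposition: over- (prefix: excessively) + pay (root) + -ment (suffix: action/result)
Total morphemes: 3

3 morphemes (over- (prefix: excessively) + pay (root) + -ment (suffix: action/result))


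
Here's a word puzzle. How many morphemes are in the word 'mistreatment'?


Decomposition: mis- (prefix) + treat (root) + -ment (suffix) = 3 morpheme(s)

3 morphemes


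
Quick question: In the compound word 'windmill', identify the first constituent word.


Split 'windmill' into 'wind' + 'mill'. The first part is 'wind'.

wind


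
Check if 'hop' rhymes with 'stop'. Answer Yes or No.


Rime (stressed vowel + following sounds) of 'hop': -op = /ɒp/
Rime of 'stop': -op = /ɒp/
/ɒp/ and /ɒp/ are the same ending sound, so the words rhyme.

Yes


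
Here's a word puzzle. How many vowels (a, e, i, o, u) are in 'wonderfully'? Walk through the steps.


Vowels in 'wonderfully': o, e, u = 3 vowels.

3


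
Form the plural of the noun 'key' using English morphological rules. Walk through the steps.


Apply rule: Add -s. 'key' becomes 'keys'.

keys


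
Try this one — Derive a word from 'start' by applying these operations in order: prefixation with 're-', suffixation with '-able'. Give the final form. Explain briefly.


Step 1: Add prefix 're-' to 'start' = 'restart'
Step 2: Add suffix '-able' to 'restart' = 'restartable'

restartable


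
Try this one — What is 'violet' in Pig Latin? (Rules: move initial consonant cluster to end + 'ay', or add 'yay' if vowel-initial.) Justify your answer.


'violet': move consonant cluster 'v' to end and add 'ay': 'ioletvay'.

ioletvay


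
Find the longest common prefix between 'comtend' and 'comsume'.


Compare from the start: 3 characters match: 'com'. Mismatch at position 4: 't' vs 's'.

com


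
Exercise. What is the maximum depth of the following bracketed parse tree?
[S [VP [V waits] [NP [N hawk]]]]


Count bracket nesting levels:
'[' at pos 0: depth = 1
'[' at pos 3: depth = 2
'[' at pos 7: depth = 3
'[' at pos 17: depth = 3
'[' at pos 21: depth = 4
Maximum depth reached: 4

4


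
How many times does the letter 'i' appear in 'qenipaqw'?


Letter 'i' in 'qenipaqw': found at position(s) 4 = 1 occurrence(s).

1


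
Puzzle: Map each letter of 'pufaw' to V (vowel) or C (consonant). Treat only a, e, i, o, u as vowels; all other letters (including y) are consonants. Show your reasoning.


Letter mapping: p = C, u = V, f = C, a = V, w = C.

CVCVC


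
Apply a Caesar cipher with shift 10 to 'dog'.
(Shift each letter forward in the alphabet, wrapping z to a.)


Shift each letter by 10: d -> n, o -> y, g -> q. Result: 'nyq'.

nyq


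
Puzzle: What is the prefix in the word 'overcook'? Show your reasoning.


The word 'overcook' = 'over' (prefix) + 'cook' (root). The prefix is 'over'.

over


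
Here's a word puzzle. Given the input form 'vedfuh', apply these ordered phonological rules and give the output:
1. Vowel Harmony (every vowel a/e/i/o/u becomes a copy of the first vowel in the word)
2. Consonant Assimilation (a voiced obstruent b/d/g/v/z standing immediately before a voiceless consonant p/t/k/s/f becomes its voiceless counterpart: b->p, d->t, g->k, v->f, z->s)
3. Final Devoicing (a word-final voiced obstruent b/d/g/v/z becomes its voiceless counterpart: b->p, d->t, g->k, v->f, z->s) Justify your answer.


Starting form: 'vedfuh'
Rule 1: Vowel Harmony: all vowels become 'e' (matching first vowel). 'vedfuh' -> 'vedfeh'
Rule 2: Consonant Assimilation: voiced obstruent before voiceless consonant becomes voiceless ('df' -> 'tf'). 'vedfeh' -> 'vetfeh'
Rule 3: Final Devoicing: final consonant 'h' is not one of the voiced obstruents b/d/g/v/z. No change.
Final form: 'vetfeh'

vetfeh


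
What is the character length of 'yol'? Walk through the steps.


Spell out 'yol' and number each letter: y(1), o(2), l(3). Total: 3 letters.

3


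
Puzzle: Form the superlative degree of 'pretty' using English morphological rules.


Apply superlative formation (consonant + y: change y to i, add -est): 'pretty' -> 'prettiest'.

prettiest


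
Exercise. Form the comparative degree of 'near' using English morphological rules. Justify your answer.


Apply comparative formation (add -er): 'near' -> 'nearer'.

nearer


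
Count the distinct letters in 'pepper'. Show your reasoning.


Unique letters in 'pepper': {e, p, r} = 3 distinct letters.

3


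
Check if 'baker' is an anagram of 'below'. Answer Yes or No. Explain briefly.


Sorted letters of 'baker': 'abekr'
Sorted letters of 'below': 'below'
They do not match.

No


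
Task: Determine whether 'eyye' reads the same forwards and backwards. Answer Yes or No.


Forward: 'eyye'
Reversed: 'eyye'
They are identical.

Yes


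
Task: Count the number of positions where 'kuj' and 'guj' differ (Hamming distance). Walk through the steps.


Alignment:
Position 1: 'k' vs 'g' = DIFFER
Position 2: 'u' vs 'u' = match
Position 3: 'j' vs 'j' = match
Total differences: 1

1


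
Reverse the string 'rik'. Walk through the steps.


Reverse 'rik' character by character: 'kir'.

kir


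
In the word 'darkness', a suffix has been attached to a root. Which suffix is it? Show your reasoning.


The word 'darkness' = 'dark' (root) + '-ness' (suffix). The suffix is '-ness'.

ness


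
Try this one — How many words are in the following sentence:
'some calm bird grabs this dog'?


Split into words: some | calm | bird | grabs | this | dog = 6 words.

6


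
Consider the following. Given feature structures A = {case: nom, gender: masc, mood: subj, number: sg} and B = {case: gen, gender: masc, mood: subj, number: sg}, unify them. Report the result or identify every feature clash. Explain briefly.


Compare features:
case: A=nom vs B=gen -> CLASH
gender: A=masc vs B=masc -> unified: masc
mood: A=subj vs B=subj -> unified: subj
number: A=sg vs B=sg -> unified: sg
Clash detected on feature 'case' (nom vs gen); unification fails.

CLASH on 'case' (nom vs gen)


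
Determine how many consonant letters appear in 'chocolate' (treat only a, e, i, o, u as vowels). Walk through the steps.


Consonants in 'chocolate': c, h, c, l, t = 5 consonants.

5


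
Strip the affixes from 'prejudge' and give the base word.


Remove prefix 'pre' from 'prejudge' to get root 'judge'.

judge


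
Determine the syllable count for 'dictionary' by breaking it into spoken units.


Break 'dictionary' into syllables: dic-tion-ar-y -> dic | tion | ar | y = 4 syllables

4 syllables


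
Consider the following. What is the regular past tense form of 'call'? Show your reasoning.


Apply rule: Add -ed. 'call' becomes 'called'.

called


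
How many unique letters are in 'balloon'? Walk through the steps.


Unique letters in 'balloon': {a, b, l, n, o} = 5 distinct letters.

5


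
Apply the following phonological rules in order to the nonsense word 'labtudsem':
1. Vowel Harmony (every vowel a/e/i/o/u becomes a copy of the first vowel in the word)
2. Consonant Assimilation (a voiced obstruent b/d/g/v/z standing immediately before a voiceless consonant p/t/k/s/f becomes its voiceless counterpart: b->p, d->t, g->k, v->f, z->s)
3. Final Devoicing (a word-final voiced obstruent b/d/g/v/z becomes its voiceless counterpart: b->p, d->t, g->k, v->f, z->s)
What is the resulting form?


Starting form: 'labtudsem'
Rule 1: Vowel Harmony: all vowels become 'a' (matching first vowel). 'labtudsem' -> 'labtadsam'
Rule 2: Consonant Assimilation: voiced obstruent before voiceless consonant becomes voiceless ('bt' -> 'pt', 'ds' -> 'ts'). 'labtadsam' -> 'laptatsam'
Rule 3: Final Devoicing: final consonant 'm' is not one of the voiced obstruents b/d/g/v/z. No change.
Final form: 'laptatsam'

laptatsam


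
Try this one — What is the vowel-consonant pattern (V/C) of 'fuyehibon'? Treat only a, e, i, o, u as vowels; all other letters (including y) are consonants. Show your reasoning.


Letter mapping: f = C, u = V, y = C, e = V, h = C, i = V, b = C, o = V, n = C.

CVCVCVCVC


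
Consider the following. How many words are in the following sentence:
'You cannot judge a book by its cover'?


Split into words: You | cannot | judge | a | book | by | its | cover = 8 words.

8


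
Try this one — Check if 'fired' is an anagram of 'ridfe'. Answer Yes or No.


Sorted letters of 'fired': 'defir'
Sorted letters of 'ridfe': 'defir'
They match.

Yes


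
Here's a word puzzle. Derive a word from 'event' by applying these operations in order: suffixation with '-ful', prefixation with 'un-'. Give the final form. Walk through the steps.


Step 1: Add suffix '-ful' to 'event' = 'eventful'
Step 2: Add prefix 'un-' to 'eventful' = 'uneventful'

uneventful


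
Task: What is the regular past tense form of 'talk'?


Apply rule: Add -ed. 'talk' becomes 'talked'.

talked


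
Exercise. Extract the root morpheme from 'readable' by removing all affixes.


Remove suffix '-able' from 'readable' to get root 'read'.

read


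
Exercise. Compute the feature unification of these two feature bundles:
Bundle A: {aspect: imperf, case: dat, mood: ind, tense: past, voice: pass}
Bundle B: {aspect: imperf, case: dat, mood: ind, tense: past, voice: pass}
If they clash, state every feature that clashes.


Compare features:
aspect: A=imperf vs B=imperf -> unified: imperf
case: A=dat vs B=dat -> unified: dat
mood: A=ind vs B=ind -> unified: ind
tense: A=past vs B=past -> unified: past
voice: A=pass vs B=pass -> unified: pass
No clashes found.

Unified: {aspect: imperf, case: dat, mood: ind, tense: past, voice: pass}


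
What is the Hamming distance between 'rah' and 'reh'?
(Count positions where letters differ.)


Alignment:
Position 1: 'r' vs 'r' = match
Position 2: 'a' vs 'e' = DIFFER
Position 3: 'h' vs 'h' = match
Total differences: 1

1


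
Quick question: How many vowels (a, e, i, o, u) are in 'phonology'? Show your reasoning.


Vowels in 'phonology': o, o, o = 3 vowels.

3


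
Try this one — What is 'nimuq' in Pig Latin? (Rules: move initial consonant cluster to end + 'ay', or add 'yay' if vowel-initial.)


'nimuq': move consonant cluster 'n' to end and add 'ay': 'imuqnay'.

imuqnay


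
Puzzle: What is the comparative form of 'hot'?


Apply comparative formation (double final consonant, add -er): 'hot' -> 'hotter'.

hotter


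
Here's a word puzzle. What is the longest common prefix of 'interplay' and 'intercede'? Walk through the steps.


Compare from the start: 5 characters match: 'inter'. Mismatch at position 6: 'p' vs 'c'.

inter


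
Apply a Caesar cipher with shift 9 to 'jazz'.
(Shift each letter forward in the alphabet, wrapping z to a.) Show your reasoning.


Shift each letter by 9: j -> s, a -> j, z -> i, z -> i. Result: 'sjii'.

sjii


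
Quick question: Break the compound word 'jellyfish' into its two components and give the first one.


Split 'jellyfish' into 'jelly' + 'fish'. The first part is 'jelly'.

jelly


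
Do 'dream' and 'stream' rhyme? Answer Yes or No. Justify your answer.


Rime (stressed vowel + following sounds) of 'dream': -eam = /iːm/
Rime of 'stream': -eam = /iːm/
/iːm/ and /iːm/ are the same ending sound, so the words rhyme.

Yes


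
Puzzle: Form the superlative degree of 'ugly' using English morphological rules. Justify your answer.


Apply superlative formation (consonant + y: change y to i, add -est): 'ugly' -> 'ugliest'.

ugliest


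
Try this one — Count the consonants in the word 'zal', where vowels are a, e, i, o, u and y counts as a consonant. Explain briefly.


Consonants in 'zal': z, l = 2 consonants.

2


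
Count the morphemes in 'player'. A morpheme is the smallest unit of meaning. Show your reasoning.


Decomposition: play (root) + -er (suffix) = 2 morpheme(s)

2 morphemes


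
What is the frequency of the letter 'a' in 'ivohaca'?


Letter 'a' in 'ivohaca': found at position(s) 5, 7 = 2 occurrence(s).

2


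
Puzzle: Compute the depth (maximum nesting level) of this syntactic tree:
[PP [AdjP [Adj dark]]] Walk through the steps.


Count bracket nesting levels:
'[' at pos 0: depth = 1
'[' at pos 4: depth = 2
'[' at pos 10: depth = 3
Maximum depth reached: 3

3


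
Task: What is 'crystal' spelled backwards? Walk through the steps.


Reverse 'crystal' character by character: 'latsyrc'.

latsyrc


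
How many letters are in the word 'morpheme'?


Spell out 'morpheme' and number each letter: m(1), o(2), r(3), p(4), h(5), e(6), m(7), e(8). Total: 8 letters.

8


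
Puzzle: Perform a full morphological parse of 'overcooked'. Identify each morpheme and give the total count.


Step 1: Identify prefix: 'over' (meaning: excessively)
Step 2: Identify root: 'cook'
Step 3: Identify suffix(es): 'ed'
Decomposition: over- (prefix: excessively) + cook (root) + -ed (suffix: past)
Total morphemes: 3

3 morphemes (over- (prefix: excessively) + cook (root) + -ed (suffix: past))


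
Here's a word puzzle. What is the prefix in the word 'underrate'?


The word 'underrate' = 'under' (prefix) + 'rate' (root). The prefix is 'under'.

under


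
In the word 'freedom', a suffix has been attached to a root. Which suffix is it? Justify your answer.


The word 'freedom' = 'free' (root) + '-dom' (suffix). The suffix is '-dom'.

dom


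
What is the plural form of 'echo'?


Apply rule: Add -es (consonant + o). 'echo' becomes 'echoes'.

echoes


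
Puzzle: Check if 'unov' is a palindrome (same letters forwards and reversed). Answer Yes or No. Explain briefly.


Forward: 'unov'
Reversed: 'vonu'
They differ.

No


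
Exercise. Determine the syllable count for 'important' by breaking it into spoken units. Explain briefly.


Break 'important' into syllables: im-por-tant -> im | por | tant = 3 syllables

3 syllables


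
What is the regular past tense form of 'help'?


Apply rule: Add -ed. 'help' becomes 'helped'.

helped


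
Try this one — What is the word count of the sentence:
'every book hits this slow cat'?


Split into words: every | book | hits | this | slow | cat = 6 words.

6


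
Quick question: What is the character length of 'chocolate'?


Spell out 'chocolate' and number each letter: c(1), h(2), o(3), c(4), o(5), l(6), a(7), t(8), e(9). Total: 9 letters.

9


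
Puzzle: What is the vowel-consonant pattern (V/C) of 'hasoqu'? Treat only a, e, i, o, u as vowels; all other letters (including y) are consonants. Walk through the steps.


Letter mapping: h = C, a = V, s = C, o = V, q = C, u = V.

CVCVCV


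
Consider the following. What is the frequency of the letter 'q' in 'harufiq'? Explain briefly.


Letter 'q' in 'harufiq': found at position(s) 7 = 1 occurrence(s).

1


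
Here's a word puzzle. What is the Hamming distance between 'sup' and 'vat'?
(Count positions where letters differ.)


Alignment:
Position 1: 's' vs 'v' = DIFFER
Position 2: 'u' vs 'a' = DIFFER
Position 3: 'p' vs 't' = DIFFER
Total differences: 3

3


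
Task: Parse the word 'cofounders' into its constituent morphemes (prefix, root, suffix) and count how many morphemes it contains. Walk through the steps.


Step 1: Identify prefix: 'co' (meaning: together)
Step 2: Identify root: 'found'
Step 3: Identify suffix(es): 'er, s'
Decomposition: co- (prefix: together) + found (root) + -er (suffix: one who) + -s (plural)
Total morphemes: 4

4 morphemes (co- (prefix: together) + found (root) + -er (suffix: one who) + -s (plural))


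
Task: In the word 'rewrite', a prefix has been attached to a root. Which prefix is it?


The word 'rewrite' = 're' (prefix) + 'write' (root). The prefix is 're'.

re


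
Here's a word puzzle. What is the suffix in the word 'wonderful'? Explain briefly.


The word 'wonderful' = 'wonder' (root) + '-ful' (suffix). The suffix is '-ful'.

ful


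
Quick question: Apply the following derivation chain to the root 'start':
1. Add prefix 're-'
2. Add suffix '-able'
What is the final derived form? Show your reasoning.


Step 1: Add prefix 're-' to 'start' = 'restart'
Step 2: Add suffix '-able' to 'restart' = 'restartable'

restartable


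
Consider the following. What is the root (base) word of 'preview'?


Remove prefix 'pre' from 'preview' to get root 'view'.

view


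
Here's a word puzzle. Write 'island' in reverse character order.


Reverse 'island' character by character: 'dnalsi'.

dnalsi


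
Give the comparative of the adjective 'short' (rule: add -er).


Apply comparative formation (add -er): 'short' -> 'shorter'.

shorter


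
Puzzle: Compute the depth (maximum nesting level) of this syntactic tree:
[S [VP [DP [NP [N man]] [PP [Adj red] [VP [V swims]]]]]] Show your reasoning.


Count bracket nesting levels:
'[' at pos 0: depth = 1
'[' at pos 3: depth = 2
'[' at pos 7: depth = 3
'[' at pos 11: depth = 4
'[' at pos 15: depth = 5
'[' at pos 24: depth = 4
'[' at pos 28: depth = 5
'[' at pos 38: depth = 5
'[' at pos 42: depth = 6
Maximum depth reached: 6

6


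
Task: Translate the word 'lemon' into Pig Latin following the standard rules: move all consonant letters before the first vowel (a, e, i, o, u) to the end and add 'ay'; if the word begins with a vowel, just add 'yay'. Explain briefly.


'lemon': move consonant cluster 'l' to end and add 'ay': 'emonlay'.

emonlay


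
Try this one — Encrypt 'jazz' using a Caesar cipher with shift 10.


Shift each letter by 10: j -> t, a -> k, z -> j, z -> j. Result: 'tkjj'.

tkjj


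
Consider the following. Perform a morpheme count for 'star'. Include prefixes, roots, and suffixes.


Decomposition: star (free morpheme) = 1 morpheme(s)

1 morphemes


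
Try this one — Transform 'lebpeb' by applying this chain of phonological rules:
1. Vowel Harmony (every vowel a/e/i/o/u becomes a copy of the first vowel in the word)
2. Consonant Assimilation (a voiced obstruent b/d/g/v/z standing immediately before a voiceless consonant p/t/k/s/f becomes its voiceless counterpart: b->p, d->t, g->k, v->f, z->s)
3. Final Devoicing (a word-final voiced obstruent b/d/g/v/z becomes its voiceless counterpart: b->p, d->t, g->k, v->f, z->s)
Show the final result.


Starting form: 'lebpeb'
Rule 1: Vowel Harmony: all vowels already match. No change.
Rule 2: Consonant Assimilation: voiced obstruent before voiceless consonant becomes voiceless ('bp' -> 'pp'). 'lebpeb' -> 'leppeb'
Rule 3: Final Devoicing: word-final voiced obstruent 'b' becomes voiceless 'p'. 'leppeb' -> 'leppep'
Final form: 'leppep'

leppep
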